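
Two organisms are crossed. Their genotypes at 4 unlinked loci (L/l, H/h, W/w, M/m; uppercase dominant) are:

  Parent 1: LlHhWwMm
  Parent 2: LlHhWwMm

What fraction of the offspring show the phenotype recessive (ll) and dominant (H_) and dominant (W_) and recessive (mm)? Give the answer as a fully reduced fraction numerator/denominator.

LlHhWwMm gametes: LHWM×1, LHWm×1, LHwM×1, LHwm×1, LhWM×1, LhWm×1, LhwM×1, Lhwm×1, lHWM×1, lHWm×1, lHwM×1, lHwm×1, lhWM×1, lhWm×1, lhwM×1, lhwm×1
LlHhWwMm gametes: LHWM×1, LHWm×1, LHwM×1, LHwm×1, LhWM×1, LhWm×1, LhwM×1, Lhwm×1, lHWM×1, lHWm×1, lHwM×1, lHwm×1, lhWM×1, lhWm×1, lhwM×1, lhwm×1
LlHhWwMm×LlHhWwMm grid (16·16=256): LLHHWWMM=1 LLHHWWMm=2 LLHHWWmm=1 LLHHWwMM=2 LLHHWwMm=4 LLHHWwmm=2 LLHHwwMM=1 LLHHwwMm=2 LLHHwwmm=1 LLHhWWMM=2 LLHhWWMm=4 LLHhWWmm=2 LLHhWwMM=4 LLHhWwMm=8 LLHhWwmm=4 LLHhwwMM=2 LLHhwwMm=4 LLHhwwmm=2 LLhhWWMM=1 LLhhWWMm=2 LLhhWWmm=1 LLhhWwMM=2 LLhhWwMm=4 LLhhWwmm=2 LLhhwwMM=1 LLhhwwMm=2 LLhhwwmm=1 LlHHWWMM=2 LlHHWWMm=4 LlHHWWmm=2 LlHHWwMM=4 LlHHWwMm=8 LlHHWwmm=4 LlHHwwMM=2 LlHHwwMm=4 LlHHwwmm=2 LlHhWWMM=4 LlHhWWMm=8 LlHhWWmm=4 LlHhWwMM=8 LlHhWwMm=16 LlHhWwmm=8 LlHhwwMM=4 LlHhwwMm=8 LlHhwwmm=4 LlhhWWMM=2 LlhhWWMm=4 LlhhWWmm=2 LlhhWwMM=4 LlhhWwMm=8 LlhhWwmm=4 LlhhwwMM=2 LlhhwwMm=4 Llhhwwmm=2 llHHWWMM=1 llHHWWMm=2 llHHWWmm=1 llHHWwMM=2 llHHWwMm=4 llHHWwmm=2 llHHwwMM=1 llHHwwMm=2 llHHwwmm=1 llHhWWMM=2 llHhWWMm=4 llHhWWmm=2 llHhWwMM=4 llHhWwMm=8 llHhWwmm=4 llHhwwMM=2 llHhwwMm=4 llHhwwmm=2 llhhWWMM=1 llhhWWMm=2 llhhWWmm=1 llhhWwMM=2 llhhWwMm=4 llhhWwmm=2 llhhwwMM=1 llhhwwMm=2 llhhwwmm=1
ll H_ W_ mm hits 9/256; gcd=1; 9÷1/256÷1 = 9/256

P(ll H_ W_ mm) = 9/256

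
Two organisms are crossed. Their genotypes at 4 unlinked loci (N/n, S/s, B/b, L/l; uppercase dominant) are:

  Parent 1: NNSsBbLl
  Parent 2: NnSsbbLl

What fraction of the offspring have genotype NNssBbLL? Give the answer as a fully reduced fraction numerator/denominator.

NNSsBbLl gametes: NSBL×2, NSBl×2, NSbL×2, NSbl×2, NsBL×2, NsBl×2, NsbL×2, Nsbl×2
NnSsbbLl gametes: NSbL×2, NSbl×2, NsbL×2, Nsbl×2, nSbL×2, nSbl×2, nsbL×2, nsbl×2
NNSsBbLl×NnSsbbLl grid (16·16=256): NNSSBbLL=4 NNSSBbLl=8 NNSSBbll=4 NNSSbbLL=4 NNSSbbLl=8 NNSSbbll=4 NNSsBbLL=8 NNSsBbLl=16 NNSsBbll=8 NNSsbbLL=8 NNSsbbLl=16 NNSsbbll=8 NNssBbLL=4 NNssBbLl=8 NNssBbll=4 NNssbbLL=4 NNssbbLl=8 NNssbbll=4 NnSSBbLL=4 NnSSBbLl=8 NnSSBbll=4 NnSSbbLL=4 NnSSbbLl=8 NnSSbbll=4 NnSsBbLL=8 NnSsBbLl=16 NnSsBbll=8 NnSsbbLL=8 NnSsbbLl=16 NnSsbbll=8 NnssBbLL=4 NnssBbLl=8 NnssBbll=4 NnssbbLL=4 NnssbbLl=8 Nnssbbll=4
NNssBbLL hits 4/256; gcd=4; 4÷4/256÷4 = 1/64

P(NNssBbLL) = 1/64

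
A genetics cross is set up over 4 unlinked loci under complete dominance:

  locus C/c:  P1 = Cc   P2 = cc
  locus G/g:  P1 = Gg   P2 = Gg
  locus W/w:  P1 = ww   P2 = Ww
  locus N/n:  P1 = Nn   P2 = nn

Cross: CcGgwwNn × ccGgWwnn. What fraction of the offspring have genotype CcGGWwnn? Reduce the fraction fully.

P(CcGGWwnn) = 1/32

CcGgwwNn gametes: CGwN×2, CGwn×2, CgwN×2, Cgwn×2, cGwN×2, cGwn×2, cgwN×2, cgwn×2
ccGgWwnn gametes: cGWn×4, cGwn×4, cgWn×4, cgwn×4
CcGgwwNn×ccGgWwnn grid (16·16=256): CcGGWwNn=8 CcGGWwnn=8 CcGGwwNn=8 CcGGwwnn=8 CcGgWwNn=16 CcGgWwnn=16 CcGgwwNn=16 CcGgwwnn=16 CcggWwNn=8 CcggWwnn=8 CcggwwNn=8 Ccggwwnn=8 ccGGWwNn=8 ccGGWwnn=8 ccGGwwNn=8 ccGGwwnn=8 ccGgWwNn=16 ccGgWwnn=16 ccGgwwNn=16 ccGgwwnn=16 ccggWwNn=8 ccggWwnn=8 ccggwwNn=8 ccggwwnn=8
CcGGWwnn hits 8/256; gcd=8; 8÷8/256÷8 = 1/32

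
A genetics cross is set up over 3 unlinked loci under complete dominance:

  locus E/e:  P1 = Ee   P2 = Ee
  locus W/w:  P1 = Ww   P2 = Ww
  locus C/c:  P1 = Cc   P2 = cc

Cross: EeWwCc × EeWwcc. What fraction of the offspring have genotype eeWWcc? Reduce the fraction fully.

EeWwCc gametes: EWC×1, EWc×1, EwC×1, Ewc×1, eWC×1, eWc×1, ewC×1, ewc×1
EeWwcc gametes: EWc×2, Ewc×2, eWc×2, ewc×2
EeWwCc×EeWwcc grid (8·8=64): EEWWCc=2 EEWWcc=2 EEWwCc=4 EEWwcc=4 EEwwCc=2 EEwwcc=2 EeWWCc=4 EeWWcc=4 EeWwCc=8 EeWwcc=8 EewwCc=4 Eewwcc=4 eeWWCc=2 eeWWcc=2 eeWwCc=4 eeWwcc=4 eewwCc=2 eewwcc=2
eeWWcc hits 2/64; gcd=2; 2÷2/64÷2 = 1/32

P(eeWWcc) = 1/32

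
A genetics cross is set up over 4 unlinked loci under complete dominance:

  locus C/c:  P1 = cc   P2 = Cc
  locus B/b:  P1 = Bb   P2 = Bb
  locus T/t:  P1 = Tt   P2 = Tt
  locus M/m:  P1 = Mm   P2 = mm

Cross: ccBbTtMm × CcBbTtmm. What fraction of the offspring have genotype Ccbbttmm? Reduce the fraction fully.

ccBbTtMm gametes: cBTM×2, cBTm×2, cBtM×2, cBtm×2, cbTM×2, cbTm×2, cbtM×2, cbtm×2
CcBbTtmm gametes: CBTm×2, CBtm×2, CbTm×2, Cbtm×2, cBTm×2, cBtm×2, cbTm×2, cbtm×2
ccBbTtMm×CcBbTtmm grid (16·16=256): CcBBTTMm=4 CcBBTTmm=4 CcBBTtMm=8 CcBBTtmm=8 CcBBttMm=4 CcBBttmm=4 CcBbTTMm=8 CcBbTTmm=8 CcBbTtMm=16 CcBbTtmm=16 CcBbttMm=8 CcBbttmm=8 CcbbTTMm=4 CcbbTTmm=4 CcbbTtMm=8 CcbbTtmm=8 CcbbttMm=4 Ccbbttmm=4 ccBBTTMm=4 ccBBTTmm=4 ccBBTtMm=8 ccBBTtmm=8 ccBBttMm=4 ccBBttmm=4 ccBbTTMm=8 ccBbTTmm=8 ccBbTtMm=16 ccBbTtmm=16 ccBbttMm=8 ccBbttmm=8 ccbbTTMm=4 ccbbTTmm=4 ccbbTtMm=8 ccbbTtmm=8 ccbbttMm=4 ccbbttmm=4
Ccbbttmm hits 4/256; gcd=4; 4÷4/256÷4 = 1/64

P(Ccbbttmm) = 1/64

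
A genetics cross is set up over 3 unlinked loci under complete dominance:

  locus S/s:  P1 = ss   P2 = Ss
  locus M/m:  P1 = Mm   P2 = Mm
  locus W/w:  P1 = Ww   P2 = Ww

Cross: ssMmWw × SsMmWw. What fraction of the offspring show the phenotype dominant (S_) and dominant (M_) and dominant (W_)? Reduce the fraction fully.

P(S_ M_ W_) = 9/32

ssMmWw gametes: sMW×2, sMw×2, smW×2, smw×2
SsMmWw gametes: SMW×1, SMw×1, SmW×1, Smw×1, sMW×1, sMw×1, smW×1, smw×1
ssMmWw×SsMmWw grid (8·8=64): SsMMWW=2 SsMMWw=4 SsMMww=2 SsMmWW=4 SsMmWw=8 SsMmww=4 SsmmWW=2 SsmmWw=4 Ssmmww=2 ssMMWW=2 ssMMWw=4 ssMMww=2 ssMmWW=4 ssMmWw=8 ssMmww=4 ssmmWW=2 ssmmWw=4 ssmmww=2
S_ M_ W_ hits 18/64; gcd=2; 18÷2/64÷2 = 9/32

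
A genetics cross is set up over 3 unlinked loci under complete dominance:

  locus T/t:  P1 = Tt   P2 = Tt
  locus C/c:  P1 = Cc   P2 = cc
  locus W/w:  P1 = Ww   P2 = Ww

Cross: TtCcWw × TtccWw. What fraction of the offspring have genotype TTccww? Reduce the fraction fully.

TtCcWw gametes: TCW×1, TCw×1, TcW×1, Tcw×1, tCW×1, tCw×1, tcW×1, tcw×1
TtccWw gametes: TcW×2, Tcw×2, tcW×2, tcw×2
TtCcWw×TtccWw grid (8·8=64): TTCcWW=2 TTCcWw=4 TTCcww=2 TTccWW=2 TTccWw=4 TTccww=2 TtCcWW=4 TtCcWw=8 TtCcww=4 TtccWW=4 TtccWw=8 Ttccww=4 ttCcWW=2 ttCcWw=4 ttCcww=2 ttccWW=2 ttccWw=4 ttccww=2
TTccww hits 2/64; gcd=2; 2÷2/64÷2 = 1/32

P(TTccww) = 1/32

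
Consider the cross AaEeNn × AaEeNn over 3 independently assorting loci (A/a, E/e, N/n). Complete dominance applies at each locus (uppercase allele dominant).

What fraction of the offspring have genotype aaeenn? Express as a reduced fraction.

AaEeNn gametes: AEN×1, AEn×1, AeN×1, Aen×1, aEN×1, aEn×1, aeN×1, aen×1
AaEeNn gametes: AEN×1, AEn×1, AeN×1, Aen×1, aEN×1, aEn×1, aeN×1, aen×1
AaEeNn×AaEeNn grid (8·8=64): AAEENN=1 AAEENn=2 AAEEnn=1 AAEeNN=2 AAEeNn=4 AAEenn=2 AAeeNN=1 AAeeNn=2 AAeenn=1 AaEENN=2 AaEENn=4 AaEEnn=2 AaEeNN=4 AaEeNn=8 AaEenn=4 AaeeNN=2 AaeeNn=4 Aaeenn=2 aaEENN=1 aaEENn=2 aaEEnn=1 aaEeNN=2 aaEeNn=4 aaEenn=2 aaeeNN=1 aaeeNn=2 aaeenn=1
aaeenn hits 1/64; gcd=1; 1÷1/64÷1 = 1/64

P(aaeenn) = 1/64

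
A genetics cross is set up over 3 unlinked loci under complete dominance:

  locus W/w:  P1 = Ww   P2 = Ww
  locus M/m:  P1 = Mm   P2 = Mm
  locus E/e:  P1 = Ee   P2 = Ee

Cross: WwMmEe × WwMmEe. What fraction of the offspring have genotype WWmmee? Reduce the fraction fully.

P(WWmmee) = 1/64

WwMmEe gametes: WME×1, WMe×1, WmE×1, Wme×1, wME×1, wMe×1, wmE×1, wme×1
WwMmEe gametes: WME×1, WMe×1, WmE×1, Wme×1, wME×1, wMe×1, wmE×1, wme×1
WwMmEe×WwMmEe grid (8·8=64): WWMMEE=1 WWMMEe=2 WWMMee=1 WWMmEE=2 WWMmEe=4 WWMmee=2 WWmmEE=1 WWmmEe=2 WWmmee=1 WwMMEE=2 WwMMEe=4 WwMMee=2 WwMmEE=4 WwMmEe=8 WwMmee=4 WwmmEE=2 WwmmEe=4 Wwmmee=2 wwMMEE=1 wwMMEe=2 wwMMee=1 wwMmEE=2 wwMmEe=4 wwMmee=2 wwmmEE=1 wwmmEe=2 wwmmee=1
WWmmee hits 1/64; gcd=1; 1÷1/64÷1 = 1/64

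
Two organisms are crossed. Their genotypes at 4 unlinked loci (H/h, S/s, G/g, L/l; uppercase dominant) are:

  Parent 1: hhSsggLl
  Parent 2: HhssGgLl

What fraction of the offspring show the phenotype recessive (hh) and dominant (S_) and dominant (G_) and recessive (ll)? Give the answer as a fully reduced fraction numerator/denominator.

hhSsggLl gametes: hSgL×4, hSgl×4, hsgL×4, hsgl×4
HhssGgLl gametes: HsGL×2, HsGl×2, HsgL×2, Hsgl×2, hsGL×2, hsGl×2, hsgL×2, hsgl×2
hhSsggLl×HhssGgLl grid (16·16=256): HhSsGgLL=8 HhSsGgLl=16 HhSsGgll=8 HhSsggLL=8 HhSsggLl=16 HhSsggll=8 HhssGgLL=8 HhssGgLl=16 HhssGgll=8 HhssggLL=8 HhssggLl=16 Hhssggll=8 hhSsGgLL=8 hhSsGgLl=16 hhSsGgll=8 hhSsggLL=8 hhSsggLl=16 hhSsggll=8 hhssGgLL=8 hhssGgLl=16 hhssGgll=8 hhssggLL=8 hhssggLl=16 hhssggll=8
hh S_ G_ ll hits 8/256; gcd=8; 8÷8/256÷8 = 1/32

P(hh S_ G_ ll) = 1/32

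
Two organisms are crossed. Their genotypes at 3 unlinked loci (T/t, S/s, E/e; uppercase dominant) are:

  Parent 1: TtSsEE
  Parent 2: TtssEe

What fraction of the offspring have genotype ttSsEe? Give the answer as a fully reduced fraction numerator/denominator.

TtSsEE gametes: TSE×2, TsE×2, tSE×2, tsE×2
TtssEe gametes: TsE×2, Tse×2, tsE×2, tse×2
TtSsEE×TtssEe grid (8·8=64): TTSsEE=4 TTSsEe=4 TTssEE=4 TTssEe=4 TtSsEE=8 TtSsEe=8 TtssEE=8 TtssEe=8 ttSsEE=4 ttSsEe=4 ttssEE=4 ttssEe=4
ttSsEe hits 4/64; gcd=4; 4÷4/64÷4 = 1/16

P(ttSsEe) = 1/16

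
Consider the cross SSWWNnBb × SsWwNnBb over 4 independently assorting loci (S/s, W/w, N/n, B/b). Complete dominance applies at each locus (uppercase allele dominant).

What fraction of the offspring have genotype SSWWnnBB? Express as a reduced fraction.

SSWWNnBb gametes: SWNB×4, SWNb×4, SWnB×4, SWnb×4
SsWwNnBb gametes: SWNB×1, SWNb×1, SWnB×1, SWnb×1, SwNB×1, SwNb×1, SwnB×1, Swnb×1, sWNB×1, sWNb×1, sWnB×1, sWnb×1, swNB×1, swNb×1, swnB×1, swnb×1
SSWWNnBb×SsWwNnBb grid (16·16=256): SSWWNNBB=4 SSWWNNBb=8 SSWWNNbb=4 SSWWNnBB=8 SSWWNnBb=16 SSWWNnbb=8 SSWWnnBB=4 SSWWnnBb=8 SSWWnnbb=4 SSWwNNBB=4 SSWwNNBb=8 SSWwNNbb=4 SSWwNnBB=8 SSWwNnBb=16 SSWwNnbb=8 SSWwnnBB=4 SSWwnnBb=8 SSWwnnbb=4 SsWWNNBB=4 SsWWNNBb=8 SsWWNNbb=4 SsWWNnBB=8 SsWWNnBb=16 SsWWNnbb=8 SsWWnnBB=4 SsWWnnBb=8 SsWWnnbb=4 SsWwNNBB=4 SsWwNNBb=8 SsWwNNbb=4 SsWwNnBB=8 SsWwNnBb=16 SsWwNnbb=8 SsWwnnBB=4 SsWwnnBb=8 SsWwnnbb=4
SSWWnnBB hits 4/256; gcd=4; 4÷4/256÷4 = 1/64

P(SSWWnnBB) = 1/64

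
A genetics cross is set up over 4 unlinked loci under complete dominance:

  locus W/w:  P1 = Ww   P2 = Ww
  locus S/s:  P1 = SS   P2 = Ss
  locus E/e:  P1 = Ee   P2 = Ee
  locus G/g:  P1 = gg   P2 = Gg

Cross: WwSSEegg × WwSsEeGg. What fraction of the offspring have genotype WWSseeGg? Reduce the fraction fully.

WwSSEegg gametes: WSEg×4, WSeg×4, wSEg×4, wSeg×4
WwSsEeGg gametes: WSEG×1, WSEg×1, WSeG×1, WSeg×1, WsEG×1, WsEg×1, WseG×1, Wseg×1, wSEG×1, wSEg×1, wSeG×1, wSeg×1, wsEG×1, wsEg×1, wseG×1, wseg×1
WwSSEegg×WwSsEeGg grid (16·16=256): WWSSEEGg=4 WWSSEEgg=4 WWSSEeGg=8 WWSSEegg=8 WWSSeeGg=4 WWSSeegg=4 WWSsEEGg=4 WWSsEEgg=4 WWSsEeGg=8 WWSsEegg=8 WWSseeGg=4 WWSseegg=4 WwSSEEGg=8 WwSSEEgg=8 WwSSEeGg=16 WwSSEegg=16 WwSSeeGg=8 WwSSeegg=8 WwSsEEGg=8 WwSsEEgg=8 WwSsEeGg=16 WwSsEegg=16 WwSseeGg=8 WwSseegg=8 wwSSEEGg=4 wwSSEEgg=4 wwSSEeGg=8 wwSSEegg=8 wwSSeeGg=4 wwSSeegg=4 wwSsEEGg=4 wwSsEEgg=4 wwSsEeGg=8 wwSsEegg=8 wwSseeGg=4 wwSseegg=4
WWSseeGg hits 4/256; gcd=4; 4÷4/256÷4 = 1/64

P(WWSseeGg) = 1/64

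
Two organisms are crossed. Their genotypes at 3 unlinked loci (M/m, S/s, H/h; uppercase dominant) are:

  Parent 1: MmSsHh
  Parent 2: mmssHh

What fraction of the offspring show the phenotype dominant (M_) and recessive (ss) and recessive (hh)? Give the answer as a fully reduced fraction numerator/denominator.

P(M_ ss hh) = 1/16

MmSsHh gametes: MSH×1, MSh×1, MsH×1, Msh×1, mSH×1, mSh×1, msH×1, msh×1
mmssHh gametes: msH×4, msh×4
MmSsHh×mmssHh grid (8·8=64): MmSsHH=4 MmSsHh=8 MmSshh=4 MmssHH=4 MmssHh=8 Mmsshh=4 mmSsHH=4 mmSsHh=8 mmSshh=4 mmssHH=4 mmssHh=8 mmsshh=4
M_ ss hh hits 4/64; gcd=4; 4÷4/64÷4 = 1/16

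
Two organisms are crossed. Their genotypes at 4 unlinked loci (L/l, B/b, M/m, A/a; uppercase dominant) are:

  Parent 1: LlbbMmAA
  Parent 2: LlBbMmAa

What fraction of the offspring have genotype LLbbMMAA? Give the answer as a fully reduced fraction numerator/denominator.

LlbbMmAA gametes: LbMA×4, LbmA×4, lbMA×4, lbmA×4
LlBbMmAa gametes: LBMA×1, LBMa×1, LBmA×1, LBma×1, LbMA×1, LbMa×1, LbmA×1, Lbma×1, lBMA×1, lBMa×1, lBmA×1, lBma×1, lbMA×1, lbMa×1, lbmA×1, lbma×1
LlbbMmAA×LlBbMmAa grid (16·16=256): LLBbMMAA=4 LLBbMMAa=4 LLBbMmAA=8 LLBbMmAa=8 LLBbmmAA=4 LLBbmmAa=4 LLbbMMAA=4 LLbbMMAa=4 LLbbMmAA=8 LLbbMmAa=8 LLbbmmAA=4 LLbbmmAa=4 LlBbMMAA=8 LlBbMMAa=8 LlBbMmAA=16 LlBbMmAa=16 LlBbmmAA=8 LlBbmmAa=8 LlbbMMAA=8 LlbbMMAa=8 LlbbMmAA=16 LlbbMmAa=16 LlbbmmAA=8 LlbbmmAa=8 llBbMMAA=4 llBbMMAa=4 llBbMmAA=8 llBbMmAa=8 llBbmmAA=4 llBbmmAa=4 llbbMMAA=4 llbbMMAa=4 llbbMmAA=8 llbbMmAa=8 llbbmmAA=4 llbbmmAa=4
LLbbMMAA hits 4/256; gcd=4; 4÷4/256÷4 = 1/64

P(LLbbMMAA) = 1/64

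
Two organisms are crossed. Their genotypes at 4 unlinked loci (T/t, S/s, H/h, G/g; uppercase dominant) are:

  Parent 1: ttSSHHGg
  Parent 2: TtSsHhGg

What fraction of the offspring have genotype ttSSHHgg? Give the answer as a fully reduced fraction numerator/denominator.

P(ttSSHHgg) = 1/32

ttSSHHGg gametes: tSHG×8, tSHg×8
TtSsHhGg gametes: TSHG×1, TSHg×1, TShG×1, TShg×1, TsHG×1, TsHg×1, TshG×1, Tshg×1, tSHG×1, tSHg×1, tShG×1, tShg×1, tsHG×1, tsHg×1, tshG×1, tshg×1
ttSSHHGg×TtSsHhGg grid (16·16=256): TtSSHHGG=8 TtSSHHGg=16 TtSSHHgg=8 TtSSHhGG=8 TtSSHhGg=16 TtSSHhgg=8 TtSsHHGG=8 TtSsHHGg=16 TtSsHHgg=8 TtSsHhGG=8 TtSsHhGg=16 TtSsHhgg=8 ttSSHHGG=8 ttSSHHGg=16 ttSSHHgg=8 ttSSHhGG=8 ttSSHhGg=16 ttSSHhgg=8 ttSsHHGG=8 ttSsHHGg=16 ttSsHHgg=8 ttSsHhGG=8 ttSsHhGg=16 ttSsHhgg=8
ttSSHHgg hits 8/256; gcd=8; 8÷8/256÷8 = 1/32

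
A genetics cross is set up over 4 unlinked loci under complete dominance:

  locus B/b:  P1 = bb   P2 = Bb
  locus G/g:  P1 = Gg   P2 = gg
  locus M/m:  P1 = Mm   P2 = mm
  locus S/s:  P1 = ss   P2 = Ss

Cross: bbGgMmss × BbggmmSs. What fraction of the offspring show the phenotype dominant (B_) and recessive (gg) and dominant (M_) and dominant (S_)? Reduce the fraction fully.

bbGgMmss gametes: bGMs×4, bGms×4, bgMs×4, bgms×4
BbggmmSs gametes: BgmS×4, Bgms×4, bgmS×4, bgms×4
bbGgMmss×BbggmmSs grid (16·16=256): BbGgMmSs=16 BbGgMmss=16 BbGgmmSs=16 BbGgmmss=16 BbggMmSs=16 BbggMmss=16 BbggmmSs=16 Bbggmmss=16 bbGgMmSs=16 bbGgMmss=16 bbGgmmSs=16 bbGgmmss=16 bbggMmSs=16 bbggMmss=16 bbggmmSs=16 bbggmmss=16
B_ gg M_ S_ hits 16/256; gcd=16; 16÷16/256÷16 = 1/16

P(B_ gg M_ S_) = 1/16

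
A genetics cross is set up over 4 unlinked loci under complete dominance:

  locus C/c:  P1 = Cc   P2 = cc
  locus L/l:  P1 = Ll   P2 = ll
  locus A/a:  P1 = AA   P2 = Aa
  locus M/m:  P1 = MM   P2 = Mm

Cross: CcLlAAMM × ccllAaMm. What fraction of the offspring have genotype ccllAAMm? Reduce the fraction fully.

CcLlAAMM gametes: CLAM×4, ClAM×4, cLAM×4, clAM×4
ccllAaMm gametes: clAM×4, clAm×4, claM×4, clam×4
CcLlAAMM×ccllAaMm grid (16·16=256): CcLlAAMM=16 CcLlAAMm=16 CcLlAaMM=16 CcLlAaMm=16 CcllAAMM=16 CcllAAMm=16 CcllAaMM=16 CcllAaMm=16 ccLlAAMM=16 ccLlAAMm=16 ccLlAaMM=16 ccLlAaMm=16 ccllAAMM=16 ccllAAMm=16 ccllAaMM=16 ccllAaMm=16
ccllAAMm hits 16/256; gcd=16; 16÷16/256÷16 = 1/16

P(ccllAAMm) = 1/16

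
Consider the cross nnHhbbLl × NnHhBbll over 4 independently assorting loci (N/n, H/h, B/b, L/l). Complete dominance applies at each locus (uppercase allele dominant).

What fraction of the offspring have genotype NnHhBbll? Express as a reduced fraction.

P(NnHhBbll) = 1/16

nnHhbbLl gametes: nHbL×4, nHbl×4, nhbL×4, nhbl×4
NnHhBbll gametes: NHBl×2, NHbl×2, NhBl×2, Nhbl×2, nHBl×2, nHbl×2, nhBl×2, nhbl×2
nnHhbbLl×NnHhBbll grid (16·16=256): NnHHBbLl=8 NnHHBbll=8 NnHHbbLl=8 NnHHbbll=8 NnHhBbLl=16 NnHhBbll=16 NnHhbbLl=16 NnHhbbll=16 NnhhBbLl=8 NnhhBbll=8 NnhhbbLl=8 Nnhhbbll=8 nnHHBbLl=8 nnHHBbll=8 nnHHbbLl=8 nnHHbbll=8 nnHhBbLl=16 nnHhBbll=16 nnHhbbLl=16 nnHhbbll=16 nnhhBbLl=8 nnhhBbll=8 nnhhbbLl=8 nnhhbbll=8
NnHhBbll hits 16/256; gcd=16; 16÷16/256÷16 = 1/16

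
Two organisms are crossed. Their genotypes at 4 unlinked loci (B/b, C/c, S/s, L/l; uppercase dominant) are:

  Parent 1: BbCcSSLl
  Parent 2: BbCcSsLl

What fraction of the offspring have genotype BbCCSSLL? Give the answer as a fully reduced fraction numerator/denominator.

P(BbCCSSLL) = 1/64

BbCcSSLl gametes: BCSL×2, BCSl×2, BcSL×2, BcSl×2, bCSL×2, bCSl×2, bcSL×2, bcSl×2
BbCcSsLl gametes: BCSL×1, BCSl×1, BCsL×1, BCsl×1, BcSL×1, BcSl×1, BcsL×1, Bcsl×1, bCSL×1, bCSl×1, bCsL×1, bCsl×1, bcSL×1, bcSl×1, bcsL×1, bcsl×1
BbCcSSLl×BbCcSsLl grid (16·16=256): BBCCSSLL=2 BBCCSSLl=4 BBCCSSll=2 BBCCSsLL=2 BBCCSsLl=4 BBCCSsll=2 BBCcSSLL=4 BBCcSSLl=8 BBCcSSll=4 BBCcSsLL=4 BBCcSsLl=8 BBCcSsll=4 BBccSSLL=2 BBccSSLl=4 BBccSSll=2 BBccSsLL=2 BBccSsLl=4 BBccSsll=2 BbCCSSLL=4 BbCCSSLl=8 BbCCSSll=4 BbCCSsLL=4 BbCCSsLl=8 BbCCSsll=4 BbCcSSLL=8 BbCcSSLl=16 BbCcSSll=8 BbCcSsLL=8 BbCcSsLl=16 BbCcSsll=8 BbccSSLL=4 BbccSSLl=8 BbccSSll=4 BbccSsLL=4 BbccSsLl=8 BbccSsll=4 bbCCSSLL=2 bbCCSSLl=4 bbCCSSll=2 bbCCSsLL=2 bbCCSsLl=4 bbCCSsll=2 bbCcSSLL=4 bbCcSSLl=8 bbCcSSll=4 bbCcSsLL=4 bbCcSsLl=8 bbCcSsll=4 bbccSSLL=2 bbccSSLl=4 bbccSSll=2 bbccSsLL=2 bbccSsLl=4 bbccSsll=2
BbCCSSLL hits 4/256; gcd=4; 4÷4/256÷4 = 1/64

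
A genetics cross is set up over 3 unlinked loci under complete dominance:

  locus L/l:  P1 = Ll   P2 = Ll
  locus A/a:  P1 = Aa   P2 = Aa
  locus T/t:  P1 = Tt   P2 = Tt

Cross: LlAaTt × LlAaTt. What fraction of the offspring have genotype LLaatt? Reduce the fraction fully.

P(LLaatt) = 1/64

LlAaTt gametes: LAT×1, LAt×1, LaT×1, Lat×1, lAT×1, lAt×1, laT×1, lat×1
LlAaTt gametes: LAT×1, LAt×1, LaT×1, Lat×1, lAT×1, lAt×1, laT×1, lat×1
LlAaTt×LlAaTt grid (8·8=64): LLAATT=1 LLAATt=2 LLAAtt=1 LLAaTT=2 LLAaTt=4 LLAatt=2 LLaaTT=1 LLaaTt=2 LLaatt=1 LlAATT=2 LlAATt=4 LlAAtt=2 LlAaTT=4 LlAaTt=8 LlAatt=4 LlaaTT=2 LlaaTt=4 Llaatt=2 llAATT=1 llAATt=2 llAAtt=1 llAaTT=2 llAaTt=4 llAatt=2 llaaTT=1 llaaTt=2 llaatt=1
LLaatt hits 1/64; gcd=1; 1÷1/64÷1 = 1/64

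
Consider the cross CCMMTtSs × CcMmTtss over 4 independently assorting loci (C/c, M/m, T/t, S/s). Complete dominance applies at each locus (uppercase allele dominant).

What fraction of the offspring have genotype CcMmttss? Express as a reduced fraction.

CCMMTtSs gametes: CMTS×4, CMTs×4, CMtS×4, CMts×4
CcMmTtss gametes: CMTs×2, CMts×2, CmTs×2, Cmts×2, cMTs×2, cMts×2, cmTs×2, cmts×2
CCMMTtSs×CcMmTtss grid (16·16=256): CCMMTTSs=8 CCMMTTss=8 CCMMTtSs=16 CCMMTtss=16 CCMMttSs=8 CCMMttss=8 CCMmTTSs=8 CCMmTTss=8 CCMmTtSs=16 CCMmTtss=16 CCMmttSs=8 CCMmttss=8 CcMMTTSs=8 CcMMTTss=8 CcMMTtSs=16 CcMMTtss=16 CcMMttSs=8 CcMMttss=8 CcMmTTSs=8 CcMmTTss=8 CcMmTtSs=16 CcMmTtss=16 CcMmttSs=8 CcMmttss=8
CcMmttss hits 8/256; gcd=8; 8÷8/256÷8 = 1/32

P(CcMmttss) = 1/32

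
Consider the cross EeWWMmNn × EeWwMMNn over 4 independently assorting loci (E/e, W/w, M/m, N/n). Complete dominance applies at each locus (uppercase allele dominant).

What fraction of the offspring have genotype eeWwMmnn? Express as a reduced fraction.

EeWWMmNn gametes: EWMN×2, EWMn×2, EWmN×2, EWmn×2, eWMN×2, eWMn×2, eWmN×2, eWmn×2
EeWwMMNn gametes: EWMN×2, EWMn×2, EwMN×2, EwMn×2, eWMN×2, eWMn×2, ewMN×2, ewMn×2
EeWWMmNn×EeWwMMNn grid (16·16=256): EEWWMMNN=4 EEWWMMNn=8 EEWWMMnn=4 EEWWMmNN=4 EEWWMmNn=8 EEWWMmnn=4 EEWwMMNN=4 EEWwMMNn=8 EEWwMMnn=4 EEWwMmNN=4 EEWwMmNn=8 EEWwMmnn=4 EeWWMMNN=8 EeWWMMNn=16 EeWWMMnn=8 EeWWMmNN=8 EeWWMmNn=16 EeWWMmnn=8 EeWwMMNN=8 EeWwMMNn=16 EeWwMMnn=8 EeWwMmNN=8 EeWwMmNn=16 EeWwMmnn=8 eeWWMMNN=4 eeWWMMNn=8 eeWWMMnn=4 eeWWMmNN=4 eeWWMmNn=8 eeWWMmnn=4 eeWwMMNN=4 eeWwMMNn=8 eeWwMMnn=4 eeWwMmNN=4 eeWwMmNn=8 eeWwMmnn=4
eeWwMmnn hits 4/256; gcd=4; 4÷4/256÷4 = 1/64

P(eeWwMmnn) = 1/64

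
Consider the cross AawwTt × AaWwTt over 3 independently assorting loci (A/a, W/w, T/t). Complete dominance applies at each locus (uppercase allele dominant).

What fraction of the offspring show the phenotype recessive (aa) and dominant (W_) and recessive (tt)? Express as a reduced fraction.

P(aa W_ tt) = 1/32

AawwTt gametes: AwT×2, Awt×2, awT×2, awt×2
AaWwTt gametes: AWT×1, AWt×1, AwT×1, Awt×1, aWT×1, aWt×1, awT×1, awt×1
AawwTt×AaWwTt grid (8·8=64): AAWwTT=2 AAWwTt=4 AAWwtt=2 AAwwTT=2 AAwwTt=4 AAwwtt=2 AaWwTT=4 AaWwTt=8 AaWwtt=4 AawwTT=4 AawwTt=8 Aawwtt=4 aaWwTT=2 aaWwTt=4 aaWwtt=2 aawwTT=2 aawwTt=4 aawwtt=2
aa W_ tt hits 2/64; gcd=2; 2÷2/64÷2 = 1/32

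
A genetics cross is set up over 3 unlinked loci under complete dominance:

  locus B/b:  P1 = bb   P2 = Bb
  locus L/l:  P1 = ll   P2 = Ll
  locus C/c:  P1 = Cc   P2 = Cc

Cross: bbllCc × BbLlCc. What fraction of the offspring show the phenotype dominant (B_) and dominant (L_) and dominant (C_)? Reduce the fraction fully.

P(B_ L_ C_) = 3/16

bbllCc gametes: blC×4, blc×4
BbLlCc gametes: BLC×1, BLc×1, BlC×1, Blc×1, bLC×1, bLc×1, blC×1, blc×1
bbllCc×BbLlCc grid (8·8=64): BbLlCC=4 BbLlCc=8 BbLlcc=4 BbllCC=4 BbllCc=8 Bbllcc=4 bbLlCC=4 bbLlCc=8 bbLlcc=4 bbllCC=4 bbllCc=8 bbllcc=4
B_ L_ C_ hits 12/64; gcd=4; 12÷4/64÷4 = 3/16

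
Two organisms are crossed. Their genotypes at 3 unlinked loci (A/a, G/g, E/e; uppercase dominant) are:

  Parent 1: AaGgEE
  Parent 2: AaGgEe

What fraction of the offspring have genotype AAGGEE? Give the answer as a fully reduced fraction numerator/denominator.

AaGgEE gametes: AGE×2, AgE×2, aGE×2, agE×2
AaGgEe gametes: AGE×1, AGe×1, AgE×1, Age×1, aGE×1, aGe×1, agE×1, age×1
AaGgEE×AaGgEe grid (8·8=64): AAGGEE=2 AAGGEe=2 AAGgEE=4 AAGgEe=4 AAggEE=2 AAggEe=2 AaGGEE=4 AaGGEe=4 AaGgEE=8 AaGgEe=8 AaggEE=4 AaggEe=4 aaGGEE=2 aaGGEe=2 aaGgEE=4 aaGgEe=4 aaggEE=2 aaggEe=2
AAGGEE hits 2/64; gcd=2; 2÷2/64÷2 = 1/32

P(AAGGEE) = 1/32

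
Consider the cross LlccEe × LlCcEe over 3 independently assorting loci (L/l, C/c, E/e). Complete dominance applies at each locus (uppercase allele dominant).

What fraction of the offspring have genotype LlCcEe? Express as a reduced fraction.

P(LlCcEe) = 1/8

LlccEe gametes: LcE×2, Lce×2, lcE×2, lce×2
LlCcEe gametes: LCE×1, LCe×1, LcE×1, Lce×1, lCE×1, lCe×1, lcE×1, lce×1
LlccEe×LlCcEe grid (8·8=64): LLCcEE=2 LLCcEe=4 LLCcee=2 LLccEE=2 LLccEe=4 LLccee=2 LlCcEE=4 LlCcEe=8 LlCcee=4 LlccEE=4 LlccEe=8 Llccee=4 llCcEE=2 llCcEe=4 llCcee=2 llccEE=2 llccEe=4 llccee=2
LlCcEe hits 8/64; gcd=8; 8÷8/64÷8 = 1/8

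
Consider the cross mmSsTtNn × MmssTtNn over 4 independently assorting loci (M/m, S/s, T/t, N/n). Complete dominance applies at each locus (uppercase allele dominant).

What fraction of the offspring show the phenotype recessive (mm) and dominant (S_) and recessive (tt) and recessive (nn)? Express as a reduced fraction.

P(mm S_ tt nn) = 1/64

mmSsTtNn gametes: mSTN×2, mSTn×2, mStN×2, mStn×2, msTN×2, msTn×2, mstN×2, mstn×2
MmssTtNn gametes: MsTN×2, MsTn×2, MstN×2, Mstn×2, msTN×2, msTn×2, mstN×2, mstn×2
mmSsTtNn×MmssTtNn grid (16·16=256): MmSsTTNN=4 MmSsTTNn=8 MmSsTTnn=4 MmSsTtNN=8 MmSsTtNn=16 MmSsTtnn=8 MmSsttNN=4 MmSsttNn=8 MmSsttnn=4 MmssTTNN=4 MmssTTNn=8 MmssTTnn=4 MmssTtNN=8 MmssTtNn=16 MmssTtnn=8 MmssttNN=4 MmssttNn=8 Mmssttnn=4 mmSsTTNN=4 mmSsTTNn=8 mmSsTTnn=4 mmSsTtNN=8 mmSsTtNn=16 mmSsTtnn=8 mmSsttNN=4 mmSsttNn=8 mmSsttnn=4 mmssTTNN=4 mmssTTNn=8 mmssTTnn=4 mmssTtNN=8 mmssTtNn=16 mmssTtnn=8 mmssttNN=4 mmssttNn=8 mmssttnn=4
mm S_ tt nn hits 4/256; gcd=4; 4÷4/256÷4 = 1/64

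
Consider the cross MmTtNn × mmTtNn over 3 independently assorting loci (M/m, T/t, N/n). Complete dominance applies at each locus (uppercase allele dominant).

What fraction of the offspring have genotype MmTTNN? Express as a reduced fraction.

MmTtNn gametes: MTN×1, MTn×1, MtN×1, Mtn×1, mTN×1, mTn×1, mtN×1, mtn×1
mmTtNn gametes: mTN×2, mTn×2, mtN×2, mtn×2
MmTtNn×mmTtNn grid (8·8=64): MmTTNN=2 MmTTNn=4 MmTTnn=2 MmTtNN=4 MmTtNn=8 MmTtnn=4 MmttNN=2 MmttNn=4 Mmttnn=2 mmTTNN=2 mmTTNn=4 mmTTnn=2 mmTtNN=4 mmTtNn=8 mmTtnn=4 mmttNN=2 mmttNn=4 mmttnn=2
MmTTNN hits 2/64; gcd=2; 2÷2/64÷2 = 1/32

P(MmTTNN) = 1/32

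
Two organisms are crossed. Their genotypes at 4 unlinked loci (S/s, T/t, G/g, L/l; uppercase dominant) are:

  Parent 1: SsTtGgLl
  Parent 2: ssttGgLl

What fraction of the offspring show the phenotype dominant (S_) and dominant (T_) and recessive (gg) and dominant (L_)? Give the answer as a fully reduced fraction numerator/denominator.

P(S_ T_ gg L_) = 3/64

SsTtGgLl gametes: STGL×1, STGl×1, STgL×1, STgl×1, StGL×1, StGl×1, StgL×1, Stgl×1, sTGL×1, sTGl×1, sTgL×1, sTgl×1, stGL×1, stGl×1, stgL×1, stgl×1
ssttGgLl gametes: stGL×4, stGl×4, stgL×4, stgl×4
SsTtGgLl×ssttGgLl grid (16·16=256): SsTtGGLL=4 SsTtGGLl=8 SsTtGGll=4 SsTtGgLL=8 SsTtGgLl=16 SsTtGgll=8 SsTtggLL=4 SsTtggLl=8 SsTtggll=4 SsttGGLL=4 SsttGGLl=8 SsttGGll=4 SsttGgLL=8 SsttGgLl=16 SsttGgll=8 SsttggLL=4 SsttggLl=8 Ssttggll=4 ssTtGGLL=4 ssTtGGLl=8 ssTtGGll=4 ssTtGgLL=8 ssTtGgLl=16 ssTtGgll=8 ssTtggLL=4 ssTtggLl=8 ssTtggll=4 ssttGGLL=4 ssttGGLl=8 ssttGGll=4 ssttGgLL=8 ssttGgLl=16 ssttGgll=8 ssttggLL=4 ssttggLl=8 ssttggll=4
S_ T_ gg L_ hits 12/256; gcd=4; 12÷4/256÷4 = 3/64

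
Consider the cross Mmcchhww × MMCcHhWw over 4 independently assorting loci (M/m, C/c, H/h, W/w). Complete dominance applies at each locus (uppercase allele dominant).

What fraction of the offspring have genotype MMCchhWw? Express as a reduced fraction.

P(MMCchhWw) = 1/16

Mmcchhww gametes: Mchw×8, mchw×8
MMCcHhWw gametes: MCHW×2, MCHw×2, MChW×2, MChw×2, McHW×2, McHw×2, MchW×2, Mchw×2
Mmcchhww×MMCcHhWw grid (16·16=256): MMCcHhWw=16 MMCcHhww=16 MMCchhWw=16 MMCchhww=16 MMccHhWw=16 MMccHhww=16 MMcchhWw=16 MMcchhww=16 MmCcHhWw=16 MmCcHhww=16 MmCchhWw=16 MmCchhww=16 MmccHhWw=16 MmccHhww=16 MmcchhWw=16 Mmcchhww=16
MMCchhWw hits 16/256; gcd=16; 16÷16/256÷16 = 1/16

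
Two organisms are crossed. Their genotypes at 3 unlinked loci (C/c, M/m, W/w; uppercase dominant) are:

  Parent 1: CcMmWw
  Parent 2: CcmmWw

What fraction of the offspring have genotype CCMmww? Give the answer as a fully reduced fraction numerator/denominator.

P(CCMmww) = 1/32

CcMmWw gametes: CMW×1, CMw×1, CmW×1, Cmw×1, cMW×1, cMw×1, cmW×1, cmw×1
CcmmWw gametes: CmW×2, Cmw×2, cmW×2, cmw×2
CcMmWw×CcmmWw grid (8·8=64): CCMmWW=2 CCMmWw=4 CCMmww=2 CCmmWW=2 CCmmWw=4 CCmmww=2 CcMmWW=4 CcMmWw=8 CcMmww=4 CcmmWW=4 CcmmWw=8 Ccmmww=4 ccMmWW=2 ccMmWw=4 ccMmww=2 ccmmWW=2 ccmmWw=4 ccmmww=2
CCMmww hits 2/64; gcd=2; 2÷2/64÷2 = 1/32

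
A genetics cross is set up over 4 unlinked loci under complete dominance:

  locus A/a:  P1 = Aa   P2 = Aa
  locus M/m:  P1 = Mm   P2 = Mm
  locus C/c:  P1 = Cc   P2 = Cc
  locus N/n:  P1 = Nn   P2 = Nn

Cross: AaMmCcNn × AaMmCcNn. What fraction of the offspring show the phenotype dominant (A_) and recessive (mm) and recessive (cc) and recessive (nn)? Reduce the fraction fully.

AaMmCcNn gametes: AMCN×1, AMCn×1, AMcN×1, AMcn×1, AmCN×1, AmCn×1, AmcN×1, Amcn×1, aMCN×1, aMCn×1, aMcN×1, aMcn×1, amCN×1, amCn×1, amcN×1, amcn×1
AaMmCcNn gametes: AMCN×1, AMCn×1, AMcN×1, AMcn×1, AmCN×1, AmCn×1, AmcN×1, Amcn×1, aMCN×1, aMCn×1, aMcN×1, aMcn×1, amCN×1, amCn×1, amcN×1, amcn×1
AaMmCcNn×AaMmCcNn grid (16·16=256): AAMMCCNN=1 AAMMCCNn=2 AAMMCCnn=1 AAMMCcNN=2 AAMMCcNn=4 AAMMCcnn=2 AAMMccNN=1 AAMMccNn=2 AAMMccnn=1 AAMmCCNN=2 AAMmCCNn=4 AAMmCCnn=2 AAMmCcNN=4 AAMmCcNn=8 AAMmCcnn=4 AAMmccNN=2 AAMmccNn=4 AAMmccnn=2 AAmmCCNN=1 AAmmCCNn=2 AAmmCCnn=1 AAmmCcNN=2 AAmmCcNn=4 AAmmCcnn=2 AAmmccNN=1 AAmmccNn=2 AAmmccnn=1 AaMMCCNN=2 AaMMCCNn=4 AaMMCCnn=2 AaMMCcNN=4 AaMMCcNn=8 AaMMCcnn=4 AaMMccNN=2 AaMMccNn=4 AaMMccnn=2 AaMmCCNN=4 AaMmCCNn=8 AaMmCCnn=4 AaMmCcNN=8 AaMmCcNn=16 AaMmCcnn=8 AaMmccNN=4 AaMmccNn=8 AaMmccnn=4 AammCCNN=2 AammCCNn=4 AammCCnn=2 AammCcNN=4 AammCcNn=8 AammCcnn=4 AammccNN=2 AammccNn=4 Aammccnn=2 aaMMCCNN=1 aaMMCCNn=2 aaMMCCnn=1 aaMMCcNN=2 aaMMCcNn=4 aaMMCcnn=2 aaMMccNN=1 aaMMccNn=2 aaMMccnn=1 aaMmCCNN=2 aaMmCCNn=4 aaMmCCnn=2 aaMmCcNN=4 aaMmCcNn=8 aaMmCcnn=4 aaMmccNN=2 aaMmccNn=4 aaMmccnn=2 aammCCNN=1 aammCCNn=2 aammCCnn=1 aammCcNN=2 aammCcNn=4 aammCcnn=2 aammccNN=1 aammccNn=2 aammccnn=1
A_ mm cc nn hits 3/256; gcd=1; 3÷1/256÷1 = 3/256

P(A_ mm cc nn) = 3/256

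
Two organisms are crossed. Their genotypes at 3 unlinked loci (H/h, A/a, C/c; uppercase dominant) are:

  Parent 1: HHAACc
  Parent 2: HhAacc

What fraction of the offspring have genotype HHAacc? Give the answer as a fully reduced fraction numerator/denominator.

HHAACc gametes: HAC×4, HAc×4
HhAacc gametes: HAc×2, Hac×2, hAc×2, hac×2
HHAACc×HhAacc grid (8·8=64): HHAACc=8 HHAAcc=8 HHAaCc=8 HHAacc=8 HhAACc=8 HhAAcc=8 HhAaCc=8 HhAacc=8
HHAacc hits 8/64; gcd=8; 8÷8/64÷8 = 1/8

P(HHAacc) = 1/8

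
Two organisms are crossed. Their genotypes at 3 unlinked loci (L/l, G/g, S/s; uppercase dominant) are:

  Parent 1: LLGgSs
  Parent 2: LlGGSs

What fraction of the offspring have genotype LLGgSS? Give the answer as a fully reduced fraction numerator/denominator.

LLGgSs gametes: LGS×2, LGs×2, LgS×2, Lgs×2
LlGGSs gametes: LGS×2, LGs×2, lGS×2, lGs×2
LLGgSs×LlGGSs grid (8·8=64): LLGGSS=4 LLGGSs=8 LLGGss=4 LLGgSS=4 LLGgSs=8 LLGgss=4 LlGGSS=4 LlGGSs=8 LlGGss=4 LlGgSS=4 LlGgSs=8 LlGgss=4
LLGgSS hits 4/64; gcd=4; 4÷4/64÷4 = 1/16

P(LLGgSS) = 1/16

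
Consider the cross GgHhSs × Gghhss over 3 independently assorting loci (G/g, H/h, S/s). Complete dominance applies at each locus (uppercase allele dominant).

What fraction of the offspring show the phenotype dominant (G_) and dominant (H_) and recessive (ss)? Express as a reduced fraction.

GgHhSs gametes: GHS×1, GHs×1, GhS×1, Ghs×1, gHS×1, gHs×1, ghS×1, ghs×1
Gghhss gametes: Ghs×4, ghs×4
GgHhSs×Gghhss grid (8·8=64): GGHhSs=4 GGHhss=4 GGhhSs=4 GGhhss=4 GgHhSs=8 GgHhss=8 GghhSs=8 Gghhss=8 ggHhSs=4 ggHhss=4 gghhSs=4 gghhss=4
G_ H_ ss hits 12/64; gcd=4; 12÷4/64÷4 = 3/16

P(G_ H_ ss) = 3/16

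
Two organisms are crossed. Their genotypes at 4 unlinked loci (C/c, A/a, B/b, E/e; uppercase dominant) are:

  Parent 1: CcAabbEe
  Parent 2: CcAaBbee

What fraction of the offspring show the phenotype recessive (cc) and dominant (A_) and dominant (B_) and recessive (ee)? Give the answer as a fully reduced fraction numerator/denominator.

CcAabbEe gametes: CAbE×2, CAbe×2, CabE×2, Cabe×2, cAbE×2, cAbe×2, cabE×2, cabe×2
CcAaBbee gametes: CABe×2, CAbe×2, CaBe×2, Cabe×2, cABe×2, cAbe×2, caBe×2, cabe×2
CcAabbEe×CcAaBbee grid (16·16=256): CCAABbEe=4 CCAABbee=4 CCAAbbEe=4 CCAAbbee=4 CCAaBbEe=8 CCAaBbee=8 CCAabbEe=8 CCAabbee=8 CCaaBbEe=4 CCaaBbee=4 CCaabbEe=4 CCaabbee=4 CcAABbEe=8 CcAABbee=8 CcAAbbEe=8 CcAAbbee=8 CcAaBbEe=16 CcAaBbee=16 CcAabbEe=16 CcAabbee=16 CcaaBbEe=8 CcaaBbee=8 CcaabbEe=8 Ccaabbee=8 ccAABbEe=4 ccAABbee=4 ccAAbbEe=4 ccAAbbee=4 ccAaBbEe=8 ccAaBbee=8 ccAabbEe=8 ccAabbee=8 ccaaBbEe=4 ccaaBbee=4 ccaabbEe=4 ccaabbee=4
cc A_ B_ ee hits 12/256; gcd=4; 12÷4/256÷4 = 3/64

P(cc A_ B_ ee) = 3/64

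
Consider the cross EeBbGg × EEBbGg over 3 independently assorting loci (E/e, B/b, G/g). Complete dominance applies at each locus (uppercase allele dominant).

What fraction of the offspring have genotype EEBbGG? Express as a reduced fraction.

EeBbGg gametes: EBG×1, EBg×1, EbG×1, Ebg×1, eBG×1, eBg×1, ebG×1, ebg×1
EEBbGg gametes: EBG×2, EBg×2, EbG×2, Ebg×2
EeBbGg×EEBbGg grid (8·8=64): EEBBGG=2 EEBBGg=4 EEBBgg=2 EEBbGG=4 EEBbGg=8 EEBbgg=4 EEbbGG=2 EEbbGg=4 EEbbgg=2 EeBBGG=2 EeBBGg=4 EeBBgg=2 EeBbGG=4 EeBbGg=8 EeBbgg=4 EebbGG=2 EebbGg=4 Eebbgg=2
EEBbGG hits 4/64; gcd=4; 4÷4/64÷4 = 1/16

P(EEBbGG) = 1/16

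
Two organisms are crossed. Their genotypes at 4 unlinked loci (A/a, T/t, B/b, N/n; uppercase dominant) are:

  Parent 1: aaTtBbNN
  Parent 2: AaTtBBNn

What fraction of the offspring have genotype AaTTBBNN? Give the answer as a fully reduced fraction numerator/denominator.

P(AaTTBBNN) = 1/32

aaTtBbNN gametes: aTBN×4, aTbN×4, atBN×4, atbN×4
AaTtBBNn gametes: ATBN×2, ATBn×2, AtBN×2, AtBn×2, aTBN×2, aTBn×2, atBN×2, atBn×2
aaTtBbNN×AaTtBBNn grid (16·16=256): AaTTBBNN=8 AaTTBBNn=8 AaTTBbNN=8 AaTTBbNn=8 AaTtBBNN=16 AaTtBBNn=16 AaTtBbNN=16 AaTtBbNn=16 AattBBNN=8 AattBBNn=8 AattBbNN=8 AattBbNn=8 aaTTBBNN=8 aaTTBBNn=8 aaTTBbNN=8 aaTTBbNn=8 aaTtBBNN=16 aaTtBBNn=16 aaTtBbNN=16 aaTtBbNn=16 aattBBNN=8 aattBBNn=8 aattBbNN=8 aattBbNn=8
AaTTBBNN hits 8/256; gcd=8; 8÷8/256÷8 = 1/32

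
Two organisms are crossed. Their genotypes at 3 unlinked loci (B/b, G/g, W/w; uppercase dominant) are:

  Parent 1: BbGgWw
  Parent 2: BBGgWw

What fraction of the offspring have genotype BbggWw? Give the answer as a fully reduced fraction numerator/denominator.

BbGgWw gametes: BGW×1, BGw×1, BgW×1, Bgw×1, bGW×1, bGw×1, bgW×1, bgw×1
BBGgWw gametes: BGW×2, BGw×2, BgW×2, Bgw×2
BbGgWw×BBGgWw grid (8·8=64): BBGGWW=2 BBGGWw=4 BBGGww=2 BBGgWW=4 BBGgWw=8 BBGgww=4 BBggWW=2 BBggWw=4 BBggww=2 BbGGWW=2 BbGGWw=4 BbGGww=2 BbGgWW=4 BbGgWw=8 BbGgww=4 BbggWW=2 BbggWw=4 Bbggww=2
BbggWw hits 4/64; gcd=4; 4÷4/64÷4 = 1/16

P(BbggWw) = 1/16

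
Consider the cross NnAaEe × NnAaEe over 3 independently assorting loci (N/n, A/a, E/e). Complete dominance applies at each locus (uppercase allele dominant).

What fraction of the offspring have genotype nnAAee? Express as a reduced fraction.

P(nnAAee) = 1/64

NnAaEe gametes: NAE×1, NAe×1, NaE×1, Nae×1, nAE×1, nAe×1, naE×1, nae×1
NnAaEe gametes: NAE×1, NAe×1, NaE×1, Nae×1, nAE×1, nAe×1, naE×1, nae×1
NnAaEe×NnAaEe grid (8·8=64): NNAAEE=1 NNAAEe=2 NNAAee=1 NNAaEE=2 NNAaEe=4 NNAaee=2 NNaaEE=1 NNaaEe=2 NNaaee=1 NnAAEE=2 NnAAEe=4 NnAAee=2 NnAaEE=4 NnAaEe=8 NnAaee=4 NnaaEE=2 NnaaEe=4 Nnaaee=2 nnAAEE=1 nnAAEe=2 nnAAee=1 nnAaEE=2 nnAaEe=4 nnAaee=2 nnaaEE=1 nnaaEe=2 nnaaee=1
nnAAee hits 1/64; gcd=1; 1÷1/64÷1 = 1/64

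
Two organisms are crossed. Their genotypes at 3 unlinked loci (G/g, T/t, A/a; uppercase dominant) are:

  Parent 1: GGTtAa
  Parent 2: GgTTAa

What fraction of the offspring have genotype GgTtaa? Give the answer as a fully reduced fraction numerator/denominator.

P(GgTtaa) = 1/16

GGTtAa gametes: GTA×2, GTa×2, GtA×2, Gta×2
GgTTAa gametes: GTA×2, GTa×2, gTA×2, gTa×2
GGTtAa×GgTTAa grid (8·8=64): GGTTAA=4 GGTTAa=8 GGTTaa=4 GGTtAA=4 GGTtAa=8 GGTtaa=4 GgTTAA=4 GgTTAa=8 GgTTaa=4 GgTtAA=4 GgTtAa=8 GgTtaa=4
GgTtaa hits 4/64; gcd=4; 4÷4/64÷4 = 1/16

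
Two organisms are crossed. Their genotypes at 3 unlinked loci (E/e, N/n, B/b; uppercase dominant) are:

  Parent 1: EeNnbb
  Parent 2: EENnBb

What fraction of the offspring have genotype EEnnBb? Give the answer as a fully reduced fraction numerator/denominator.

EeNnbb gametes: ENb×2, Enb×2, eNb×2, enb×2
EENnBb gametes: ENB×2, ENb×2, EnB×2, Enb×2
EeNnbb×EENnBb grid (8·8=64): EENNBb=4 EENNbb=4 EENnBb=8 EENnbb=8 EEnnBb=4 EEnnbb=4 EeNNBb=4 EeNNbb=4 EeNnBb=8 EeNnbb=8 EennBb=4 Eennbb=4
EEnnBb hits 4/64; gcd=4; 4÷4/64÷4 = 1/16

P(EEnnBb) = 1/16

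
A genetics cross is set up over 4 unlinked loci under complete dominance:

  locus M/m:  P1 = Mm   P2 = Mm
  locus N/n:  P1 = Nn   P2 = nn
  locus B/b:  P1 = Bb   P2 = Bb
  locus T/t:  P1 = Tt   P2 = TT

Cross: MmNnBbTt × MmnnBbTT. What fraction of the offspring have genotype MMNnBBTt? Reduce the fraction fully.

P(MMNnBBTt) = 1/64

MmNnBbTt gametes: MNBT×1, MNBt×1, MNbT×1, MNbt×1, MnBT×1, MnBt×1, MnbT×1, Mnbt×1, mNBT×1, mNBt×1, mNbT×1, mNbt×1, mnBT×1, mnBt×1, mnbT×1, mnbt×1
MmnnBbTT gametes: MnBT×4, MnbT×4, mnBT×4, mnbT×4
MmNnBbTt×MmnnBbTT grid (16·16=256): MMNnBBTT=4 MMNnBBTt=4 MMNnBbTT=8 MMNnBbTt=8 MMNnbbTT=4 MMNnbbTt=4 MMnnBBTT=4 MMnnBBTt=4 MMnnBbTT=8 MMnnBbTt=8 MMnnbbTT=4 MMnnbbTt=4 MmNnBBTT=8 MmNnBBTt=8 MmNnBbTT=16 MmNnBbTt=16 MmNnbbTT=8 MmNnbbTt=8 MmnnBBTT=8 MmnnBBTt=8 MmnnBbTT=16 MmnnBbTt=16 MmnnbbTT=8 MmnnbbTt=8 mmNnBBTT=4 mmNnBBTt=4 mmNnBbTT=8 mmNnBbTt=8 mmNnbbTT=4 mmNnbbTt=4 mmnnBBTT=4 mmnnBBTt=4 mmnnBbTT=8 mmnnBbTt=8 mmnnbbTT=4 mmnnbbTt=4
MMNnBBTt hits 4/256; gcd=4; 4÷4/256÷4 = 1/64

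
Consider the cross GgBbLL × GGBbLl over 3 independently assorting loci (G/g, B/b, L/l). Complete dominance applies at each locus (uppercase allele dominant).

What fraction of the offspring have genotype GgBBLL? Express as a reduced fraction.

GgBbLL gametes: GBL×2, GbL×2, gBL×2, gbL×2
GGBbLl gametes: GBL×2, GBl×2, GbL×2, Gbl×2
GgBbLL×GGBbLl grid (8·8=64): GGBBLL=4 GGBBLl=4 GGBbLL=8 GGBbLl=8 GGbbLL=4 GGbbLl=4 GgBBLL=4 GgBBLl=4 GgBbLL=8 GgBbLl=8 GgbbLL=4 GgbbLl=4
GgBBLL hits 4/64; gcd=4; 4÷4/64÷4 = 1/16

P(GgBBLL) = 1/16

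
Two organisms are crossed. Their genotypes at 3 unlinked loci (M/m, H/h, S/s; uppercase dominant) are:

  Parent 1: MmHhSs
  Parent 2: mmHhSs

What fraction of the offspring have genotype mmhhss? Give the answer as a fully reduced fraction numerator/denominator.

MmHhSs gametes: MHS×1, MHs×1, MhS×1, Mhs×1, mHS×1, mHs×1, mhS×1, mhs×1
mmHhSs gametes: mHS×2, mHs×2, mhS×2, mhs×2
MmHhSs×mmHhSs grid (8·8=64): MmHHSS=2 MmHHSs=4 MmHHss=2 MmHhSS=4 MmHhSs=8 MmHhss=4 MmhhSS=2 MmhhSs=4 Mmhhss=2 mmHHSS=2 mmHHSs=4 mmHHss=2 mmHhSS=4 mmHhSs=8 mmHhss=4 mmhhSS=2 mmhhSs=4 mmhhss=2
mmhhss hits 2/64; gcd=2; 2÷2/64÷2 = 1/32

P(mmhhss) = 1/32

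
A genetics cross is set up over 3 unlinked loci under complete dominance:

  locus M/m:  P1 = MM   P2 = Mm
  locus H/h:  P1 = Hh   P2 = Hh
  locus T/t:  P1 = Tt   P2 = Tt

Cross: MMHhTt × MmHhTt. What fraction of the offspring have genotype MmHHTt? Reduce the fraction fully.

MMHhTt gametes: MHT×2, MHt×2, MhT×2, Mht×2
MmHhTt gametes: MHT×1, MHt×1, MhT×1, Mht×1, mHT×1, mHt×1, mhT×1, mht×1
MMHhTt×MmHhTt grid (8·8=64): MMHHTT=2 MMHHTt=4 MMHHtt=2 MMHhTT=4 MMHhTt=8 MMHhtt=4 MMhhTT=2 MMhhTt=4 MMhhtt=2 MmHHTT=2 MmHHTt=4 MmHHtt=2 MmHhTT=4 MmHhTt=8 MmHhtt=4 MmhhTT=2 MmhhTt=4 Mmhhtt=2
MmHHTt hits 4/64; gcd=4; 4÷4/64÷4 = 1/16

P(MmHHTt) = 1/16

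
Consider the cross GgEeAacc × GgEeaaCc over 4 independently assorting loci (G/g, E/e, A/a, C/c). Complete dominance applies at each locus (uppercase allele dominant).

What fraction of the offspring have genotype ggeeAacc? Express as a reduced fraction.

P(ggeeAacc) = 1/64

GgEeAacc gametes: GEAc×2, GEac×2, GeAc×2, Geac×2, gEAc×2, gEac×2, geAc×2, geac×2
GgEeaaCc gametes: GEaC×2, GEac×2, GeaC×2, Geac×2, gEaC×2, gEac×2, geaC×2, geac×2
GgEeAacc×GgEeaaCc grid (16·16=256): GGEEAaCc=4 GGEEAacc=4 GGEEaaCc=4 GGEEaacc=4 GGEeAaCc=8 GGEeAacc=8 GGEeaaCc=8 GGEeaacc=8 GGeeAaCc=4 GGeeAacc=4 GGeeaaCc=4 GGeeaacc=4 GgEEAaCc=8 GgEEAacc=8 GgEEaaCc=8 GgEEaacc=8 GgEeAaCc=16 GgEeAacc=16 GgEeaaCc=16 GgEeaacc=16 GgeeAaCc=8 GgeeAacc=8 GgeeaaCc=8 Ggeeaacc=8 ggEEAaCc=4 ggEEAacc=4 ggEEaaCc=4 ggEEaacc=4 ggEeAaCc=8 ggEeAacc=8 ggEeaaCc=8 ggEeaacc=8 ggeeAaCc=4 ggeeAacc=4 ggeeaaCc=4 ggeeaacc=4
ggeeAacc hits 4/256; gcd=4; 4÷4/256÷4 = 1/64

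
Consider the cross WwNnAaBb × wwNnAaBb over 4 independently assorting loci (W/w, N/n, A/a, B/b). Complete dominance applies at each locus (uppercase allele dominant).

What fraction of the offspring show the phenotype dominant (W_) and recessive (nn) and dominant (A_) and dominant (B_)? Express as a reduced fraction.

P(W_ nn A_ B_) = 9/128

WwNnAaBb gametes: WNAB×1, WNAb×1, WNaB×1, WNab×1, WnAB×1, WnAb×1, WnaB×1, Wnab×1, wNAB×1, wNAb×1, wNaB×1, wNab×1, wnAB×1, wnAb×1, wnaB×1, wnab×1
wwNnAaBb gametes: wNAB×2, wNAb×2, wNaB×2, wNab×2, wnAB×2, wnAb×2, wnaB×2, wnab×2
WwNnAaBb×wwNnAaBb grid (16·16=256): WwNNAABB=2 WwNNAABb=4 WwNNAAbb=2 WwNNAaBB=4 WwNNAaBb=8 WwNNAabb=4 WwNNaaBB=2 WwNNaaBb=4 WwNNaabb=2 WwNnAABB=4 WwNnAABb=8 WwNnAAbb=4 WwNnAaBB=8 WwNnAaBb=16 WwNnAabb=8 WwNnaaBB=4 WwNnaaBb=8 WwNnaabb=4 WwnnAABB=2 WwnnAABb=4 WwnnAAbb=2 WwnnAaBB=4 WwnnAaBb=8 WwnnAabb=4 WwnnaaBB=2 WwnnaaBb=4 Wwnnaabb=2 wwNNAABB=2 wwNNAABb=4 wwNNAAbb=2 wwNNAaBB=4 wwNNAaBb=8 wwNNAabb=4 wwNNaaBB=2 wwNNaaBb=4 wwNNaabb=2 wwNnAABB=4 wwNnAABb=8 wwNnAAbb=4 wwNnAaBB=8 wwNnAaBb=16 wwNnAabb=8 wwNnaaBB=4 wwNnaaBb=8 wwNnaabb=4 wwnnAABB=2 wwnnAABb=4 wwnnAAbb=2 wwnnAaBB=4 wwnnAaBb=8 wwnnAabb=4 wwnnaaBB=2 wwnnaaBb=4 wwnnaabb=2
W_ nn A_ B_ hits 18/256; gcd=2; 18÷2/256÷2 = 9/128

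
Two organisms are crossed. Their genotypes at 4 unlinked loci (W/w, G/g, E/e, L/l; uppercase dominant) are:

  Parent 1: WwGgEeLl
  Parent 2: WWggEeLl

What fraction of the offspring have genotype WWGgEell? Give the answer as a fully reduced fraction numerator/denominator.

P(WWGgEell) = 1/32

WwGgEeLl gametes: WGEL×1, WGEl×1, WGeL×1, WGel×1, WgEL×1, WgEl×1, WgeL×1, Wgel×1, wGEL×1, wGEl×1, wGeL×1, wGel×1, wgEL×1, wgEl×1, wgeL×1, wgel×1
WWggEeLl gametes: WgEL×4, WgEl×4, WgeL×4, Wgel×4
WwGgEeLl×WWggEeLl grid (16·16=256): WWGgEELL=4 WWGgEELl=8 WWGgEEll=4 WWGgEeLL=8 WWGgEeLl=16 WWGgEell=8 WWGgeeLL=4 WWGgeeLl=8 WWGgeell=4 WWggEELL=4 WWggEELl=8 WWggEEll=4 WWggEeLL=8 WWggEeLl=16 WWggEell=8 WWggeeLL=4 WWggeeLl=8 WWggeell=4 WwGgEELL=4 WwGgEELl=8 WwGgEEll=4 WwGgEeLL=8 WwGgEeLl=16 WwGgEell=8 WwGgeeLL=4 WwGgeeLl=8 WwGgeell=4 WwggEELL=4 WwggEELl=8 WwggEEll=4 WwggEeLL=8 WwggEeLl=16 WwggEell=8 WwggeeLL=4 WwggeeLl=8 Wwggeell=4
WWGgEell hits 8/256; gcd=8; 8÷8/256÷8 = 1/32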